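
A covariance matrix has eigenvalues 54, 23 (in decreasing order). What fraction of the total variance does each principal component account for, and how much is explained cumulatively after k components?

Step 1 — total variance = trace(Sigma) = Σ λ_i = 54 + 23 = 77.

Step 2 — fraction explained by component i = λ_i / Σ λ:
  PC1: 54/77 = 0.7013
  PC2: 23/77 = 0.2987

Step 3 — cumulative fraction after k components = (λ_1 + ... + λ_k) / Σ λ:
  k = 1: 54/77 = 0.7013
  k = 2: (54 + 23)/77 = 77/77 = 1

Summary (fraction, with percent):

explained: PC1 0.7013 (70.13%), PC2 0.2987 (29.87%);  cumulative: 0.7013, 1


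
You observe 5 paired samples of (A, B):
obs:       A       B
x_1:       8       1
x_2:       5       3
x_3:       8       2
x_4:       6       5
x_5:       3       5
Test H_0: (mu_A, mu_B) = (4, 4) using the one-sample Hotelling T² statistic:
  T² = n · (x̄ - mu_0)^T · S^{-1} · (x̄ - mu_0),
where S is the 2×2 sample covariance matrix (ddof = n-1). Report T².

Step 1 — sample mean vector:
  mean(A) = (8 + 5 + 8 + 6 + 3) / 5 = 30/5 = 6
  mean(B) = (1 + 3 + 2 + 5 + 5) / 5 = 16/5 = 3.2
  x̄ = (6, 3.2),  deviation x̄ - mu_0 = (6, 3.2) - (4, 4) = (2, -0.8).

Step 2 — sample covariance matrix, S[i,j] = (1/(n-1)) · Σ_k (x_{k,i} - mean_i) · (x_{k,j} - mean_j), divisor n-1 = 4:
  S[A,A] = ((2)·(2) + (-1)·(-1) + (2)·(2) + (0)·(0) + (-3)·(-3)) / 4 = 18/4 = 4.5
  S[A,B] = ((2)·(-2.2) + (-1)·(-0.2) + (2)·(-1.2) + (0)·(1.8) + (-3)·(1.8)) / 4 = -12/4 = -3
  S[B,B] = ((-2.2)·(-2.2) + (-0.2)·(-0.2) + (-1.2)·(-1.2) + (1.8)·(1.8) + (1.8)·(1.8)) / 4 = 12.8/4 = 3.2
  S = [[4.5, -3],
 [-3, 3.2]].

Step 3 — invert S. det(S) = 4.5·3.2 - (-3)² = 5.4.
  S^{-1} = (1/det) · [[d, -b], [-b, a]] = [[0.5926, 0.5556],
 [0.5556, 0.8333]].

Step 4 — quadratic form (x̄ - mu_0)^T · S^{-1} · (x̄ - mu_0):
  S^{-1} · (x̄ - mu_0) = (0.7407, 0.4444),
  (x̄ - mu_0)^T · [...] = (2)·(0.7407) + (-0.8)·(0.4444) = 1.1259.

Step 5 — scale by n: T² = 5 · 1.1259 = 5.6296.

T² ≈ 5.6296


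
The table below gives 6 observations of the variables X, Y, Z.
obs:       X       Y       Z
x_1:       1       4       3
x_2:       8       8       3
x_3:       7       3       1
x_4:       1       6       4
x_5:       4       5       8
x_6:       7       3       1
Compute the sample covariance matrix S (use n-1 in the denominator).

Step 1 — column means:
  mean(X) = (1 + 8 + 7 + 1 + 4 + 7) / 6 = 28/6 = 4.6667
  mean(Y) = (4 + 8 + 3 + 6 + 5 + 3) / 6 = 29/6 = 4.8333
  mean(Z) = (3 + 3 + 1 + 4 + 8 + 1) / 6 = 20/6 = 3.3333

Step 2 — sample covariance S[i,j] = (1/(n-1)) · Σ_k (x_{k,i} - mean_i) · (x_{k,j} - mean_j), with n-1 = 5.
  S[X,X] = ((-3.6667)·(-3.6667) + (3.3333)·(3.3333) + (2.3333)·(2.3333) + (-3.6667)·(-3.6667) + (-0.6667)·(-0.6667) + (2.3333)·(2.3333)) / 5 = 49.3333/5 = 9.8667
  S[X,Y] = ((-3.6667)·(-0.8333) + (3.3333)·(3.1667) + (2.3333)·(-1.8333) + (-3.6667)·(1.1667) + (-0.6667)·(0.1667) + (2.3333)·(-1.8333)) / 5 = 0.6667/5 = 0.1333
  S[X,Z] = ((-3.6667)·(-0.3333) + (3.3333)·(-0.3333) + (2.3333)·(-2.3333) + (-3.6667)·(0.6667) + (-0.6667)·(4.6667) + (2.3333)·(-2.3333)) / 5 = -16.3333/5 = -3.2667
  S[Y,Y] = ((-0.8333)·(-0.8333) + (3.1667)·(3.1667) + (-1.8333)·(-1.8333) + (1.1667)·(1.1667) + (0.1667)·(0.1667) + (-1.8333)·(-1.8333)) / 5 = 18.8333/5 = 3.7667
  S[Y,Z] = ((-0.8333)·(-0.3333) + (3.1667)·(-0.3333) + (-1.8333)·(-2.3333) + (1.1667)·(0.6667) + (0.1667)·(4.6667) + (-1.8333)·(-2.3333)) / 5 = 9.3333/5 = 1.8667
  S[Z,Z] = ((-0.3333)·(-0.3333) + (-0.3333)·(-0.3333) + (-2.3333)·(-2.3333) + (0.6667)·(0.6667) + (4.6667)·(4.6667) + (-2.3333)·(-2.3333)) / 5 = 33.3333/5 = 6.6667

S is symmetric (S[j,i] = S[i,j]). Assembling:

S = [[9.8667, 0.1333, -3.2667],
 [0.1333, 3.7667, 1.8667],
 [-3.2667, 1.8667, 6.6667]]


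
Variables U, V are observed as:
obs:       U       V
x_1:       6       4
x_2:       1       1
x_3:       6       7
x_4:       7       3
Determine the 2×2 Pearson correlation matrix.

Step 1 — column means:
  mean(U) = (6 + 1 + 6 + 7) / 4 = 20/4 = 5
  mean(V) = (4 + 1 + 7 + 3) / 4 = 15/4 = 3.75

Step 2 — sample variances and covariances s[i,j] = (1/(n-1)) · Σ_k (x_{k,i} - mean_i) · (x_{k,j} - mean_j), with n-1 = 3:
  s[U,U] = ((1)·(1) + (-4)·(-4) + (1)·(1) + (2)·(2)) / 3 = 22/3 = 7.3333
  s[U,V] = ((1)·(0.25) + (-4)·(-2.75) + (1)·(3.25) + (2)·(-0.75)) / 3 = 13/3 = 4.3333
  s[V,V] = ((0.25)·(0.25) + (-2.75)·(-2.75) + (3.25)·(3.25) + (-0.75)·(-0.75)) / 3 = 18.75/3 = 6.25
  Sample standard deviations s_i = √(s[i,i]):
  s(U) = √(7.3333) = 2.708
  s(V) = √(6.25) = 2.5

Step 3 — r_{ij} = s_{ij} / (s_i · s_j):
  r[U,U] = 1 (diagonal).
  r[U,V] = 4.3333 / (2.708 · 2.5) = 4.3333 / 6.77 = 0.6401
  r[V,V] = 1 (diagonal).

R is symmetric with unit diagonal. Assembling:

R = [[1, 0.6401],
 [0.6401, 1]]


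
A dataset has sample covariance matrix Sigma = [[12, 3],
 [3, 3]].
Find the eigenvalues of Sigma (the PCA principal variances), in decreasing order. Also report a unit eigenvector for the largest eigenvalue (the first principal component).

Step 1 — characteristic polynomial of 2×2 Sigma:
  det(Sigma - λI) = λ² - trace · λ + det = 0.
  trace = 12 + 3 = 15, det = 12·3 - (3)² = 27.
Step 2 — discriminant:
  Δ = trace² - 4·det = 225 - 108 = 117.
Step 3 — eigenvalues:
  λ = (trace ± √Δ)/2 = (15 ± 10.8167)/2,
  λ_1 = 12.9083,  λ_2 = 2.0917.

Step 4 — unit eigenvector for λ_1: solve (Sigma - λ_1 I)v = 0. First row:
  (12 - 12.9083)·v_x + (3)·v_y = 0, i.e. (-0.9083)·v_x + (3)·v_y = 0,
  so v ∝ (b, λ_1 - a) = (3, 0.9083) = u.
  ||u|| = √((3)² + (0.9083)²) = √(9.8251) ≈ 3.1345,
  v_1 = u/||u|| ≈ (0.9571, 0.2898) (||v_1|| = 1).

λ_1 = 12.9083,  λ_2 = 2.0917;  v_1 ≈ (0.9571, 0.2898)


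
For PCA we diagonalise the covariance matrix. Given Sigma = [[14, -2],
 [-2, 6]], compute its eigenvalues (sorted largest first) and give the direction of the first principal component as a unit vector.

Step 1 — characteristic polynomial of 2×2 Sigma:
  det(Sigma - λI) = λ² - trace · λ + det = 0.
  trace = 14 + 6 = 20, det = 14·6 - (-2)² = 80.
Step 2 — discriminant:
  Δ = trace² - 4·det = 400 - 320 = 80.
Step 3 — eigenvalues:
  λ = (trace ± √Δ)/2 = (20 ± 8.9443)/2,
  λ_1 = 14.4721,  λ_2 = 5.5279.

Step 4 — unit eigenvector for λ_1: solve (Sigma - λ_1 I)v = 0. First row:
  (14 - 14.4721)·v_x + (-2)·v_y = 0, i.e. (-0.4721)·v_x + (-2)·v_y = 0,
  so v ∝ (b, λ_1 - a) = (-2, 0.4721); multiply by -1 so the first entry is positive: u = (2, -0.4721).
  ||u|| = √((2)² + (-0.4721)²) = √(4.2229) ≈ 2.055,
  v_1 = u/||u|| ≈ (0.9732, -0.2298) (||v_1|| = 1).

λ_1 = 14.4721,  λ_2 = 5.5279;  v_1 ≈ (0.9732, -0.2298)


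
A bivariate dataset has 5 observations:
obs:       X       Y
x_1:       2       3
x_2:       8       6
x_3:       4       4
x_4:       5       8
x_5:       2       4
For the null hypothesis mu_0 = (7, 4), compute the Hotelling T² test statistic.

Step 1 — sample mean vector:
  mean(X) = (2 + 8 + 4 + 5 + 2) / 5 = 21/5 = 4.2
  mean(Y) = (3 + 6 + 4 + 8 + 4) / 5 = 25/5 = 5
  x̄ = (4.2, 5),  deviation x̄ - mu_0 = (4.2, 5) - (7, 4) = (-2.8, 1).

Step 2 — sample covariance matrix, S[i,j] = (1/(n-1)) · Σ_k (x_{k,i} - mean_i) · (x_{k,j} - mean_j), divisor n-1 = 4:
  S[X,X] = ((-2.2)·(-2.2) + (3.8)·(3.8) + (-0.2)·(-0.2) + (0.8)·(0.8) + (-2.2)·(-2.2)) / 4 = 24.8/4 = 6.2
  S[X,Y] = ((-2.2)·(-2) + (3.8)·(1) + (-0.2)·(-1) + (0.8)·(3) + (-2.2)·(-1)) / 4 = 13/4 = 3.25
  S[Y,Y] = ((-2)·(-2) + (1)·(1) + (-1)·(-1) + (3)·(3) + (-1)·(-1)) / 4 = 16/4 = 4
  S = [[6.2, 3.25],
 [3.25, 4]].

Step 3 — invert S. det(S) = 6.2·4 - (3.25)² = 14.2375.
  S^{-1} = (1/det) · [[d, -b], [-b, a]] = [[0.2809, -0.2283],
 [-0.2283, 0.4355]].

Step 4 — quadratic form (x̄ - mu_0)^T · S^{-1} · (x̄ - mu_0):
  S^{-1} · (x̄ - mu_0) = (-1.0149, 1.0746),
  (x̄ - mu_0)^T · [...] = (-2.8)·(-1.0149) + (1)·(1.0746) = 3.9164.

Step 5 — scale by n: T² = 5 · 3.9164 = 19.5821.

T² ≈ 19.5821


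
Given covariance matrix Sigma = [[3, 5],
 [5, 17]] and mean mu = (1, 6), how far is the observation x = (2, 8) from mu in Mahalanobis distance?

Step 1 — centre the observation: (x - mu) = (1, 2).

Step 2 — invert Sigma. det(Sigma) = 3·17 - (5)² = 26.
  Sigma^{-1} = (1/det) · [[d, -b], [-b, a]] = [[0.6538, -0.1923],
 [-0.1923, 0.1154]].

Step 3 — form the quadratic (x - mu)^T · Sigma^{-1} · (x - mu):
  Sigma^{-1} · (x - mu) = (0.2692, 0.0385).
  (x - mu)^T · [Sigma^{-1} · (x - mu)] = (1)·(0.2692) + (2)·(0.0385) = 0.3462.

Step 4 — take square root: d = √(0.3462) ≈ 0.5883.

d(x, mu) = √(0.3462) ≈ 0.5883


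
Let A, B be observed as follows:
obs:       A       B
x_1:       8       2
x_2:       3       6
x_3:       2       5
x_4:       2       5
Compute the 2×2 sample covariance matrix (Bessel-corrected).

Step 1 — column means:
  mean(A) = (8 + 3 + 2 + 2) / 4 = 15/4 = 3.75
  mean(B) = (2 + 6 + 5 + 5) / 4 = 18/4 = 4.5

Step 2 — sample covariance S[i,j] = (1/(n-1)) · Σ_k (x_{k,i} - mean_i) · (x_{k,j} - mean_j), with n-1 = 3.
  S[A,A] = ((4.25)·(4.25) + (-0.75)·(-0.75) + (-1.75)·(-1.75) + (-1.75)·(-1.75)) / 3 = 24.75/3 = 8.25
  S[A,B] = ((4.25)·(-2.5) + (-0.75)·(1.5) + (-1.75)·(0.5) + (-1.75)·(0.5)) / 3 = -13.5/3 = -4.5
  S[B,B] = ((-2.5)·(-2.5) + (1.5)·(1.5) + (0.5)·(0.5) + (0.5)·(0.5)) / 3 = 9/3 = 3

S is symmetric (S[j,i] = S[i,j]). Assembling:

S = [[8.25, -4.5],
 [-4.5, 3]]


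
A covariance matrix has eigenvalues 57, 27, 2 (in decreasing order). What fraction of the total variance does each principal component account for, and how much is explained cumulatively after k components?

Step 1 — total variance = trace(Sigma) = Σ λ_i = 57 + 27 + 2 = 86.

Step 2 — fraction explained by component i = λ_i / Σ λ:
  PC1: 57/86 = 0.6628
  PC2: 27/86 = 0.314
  PC3: 2/86 = 0.0233

Step 3 — cumulative fraction after k components = (λ_1 + ... + λ_k) / Σ λ:
  k = 1: 57/86 = 0.6628
  k = 2: (57 + 27)/86 = 84/86 = 0.9767
  k = 3: (57 + 27 + 2)/86 = 86/86 = 1

Summary (fraction, with percent):

explained: PC1 0.6628 (66.28%), PC2 0.314 (31.4%), PC3 0.0233 (2.33%);  cumulative: 0.6628, 0.9767, 1


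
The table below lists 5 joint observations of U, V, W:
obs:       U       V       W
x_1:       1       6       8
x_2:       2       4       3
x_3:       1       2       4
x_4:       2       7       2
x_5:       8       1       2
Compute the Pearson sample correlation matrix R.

Step 1 — column means:
  mean(U) = (1 + 2 + 1 + 2 + 8) / 5 = 14/5 = 2.8
  mean(V) = (6 + 4 + 2 + 7 + 1) / 5 = 20/5 = 4
  mean(W) = (8 + 3 + 4 + 2 + 2) / 5 = 19/5 = 3.8

Step 2 — sample variances and covariances s[i,j] = (1/(n-1)) · Σ_k (x_{k,i} - mean_i) · (x_{k,j} - mean_j), with n-1 = 4:
  s[U,U] = ((-1.8)·(-1.8) + (-0.8)·(-0.8) + (-1.8)·(-1.8) + (-0.8)·(-0.8) + (5.2)·(5.2)) / 4 = 34.8/4 = 8.7
  s[U,V] = ((-1.8)·(2) + (-0.8)·(0) + (-1.8)·(-2) + (-0.8)·(3) + (5.2)·(-3)) / 4 = -18/4 = -4.5
  s[U,W] = ((-1.8)·(4.2) + (-0.8)·(-0.8) + (-1.8)·(0.2) + (-0.8)·(-1.8) + (5.2)·(-1.8)) / 4 = -15.2/4 = -3.8
  s[V,V] = ((2)·(2) + (0)·(0) + (-2)·(-2) + (3)·(3) + (-3)·(-3)) / 4 = 26/4 = 6.5
  s[V,W] = ((2)·(4.2) + (0)·(-0.8) + (-2)·(0.2) + (3)·(-1.8) + (-3)·(-1.8)) / 4 = 8/4 = 2
  s[W,W] = ((4.2)·(4.2) + (-0.8)·(-0.8) + (0.2)·(0.2) + (-1.8)·(-1.8) + (-1.8)·(-1.8)) / 4 = 24.8/4 = 6.2
  Sample standard deviations s_i = √(s[i,i]):
  s(U) = √(8.7) = 2.9496
  s(V) = √(6.5) = 2.5495
  s(W) = √(6.2) = 2.49

Step 3 — r_{ij} = s_{ij} / (s_i · s_j):
  r[U,U] = 1 (diagonal).
  r[U,V] = -4.5 / (2.9496 · 2.5495) = -4.5 / 7.52 = -0.5984
  r[U,W] = -3.8 / (2.9496 · 2.49) = -3.8 / 7.3444 = -0.5174
  r[V,V] = 1 (diagonal).
  r[V,W] = 2 / (2.5495 · 2.49) = 2 / 6.3482 = 0.315
  r[W,W] = 1 (diagonal).

R is symmetric with unit diagonal. Assembling:

R = [[1, -0.5984, -0.5174],
 [-0.5984, 1, 0.315],
 [-0.5174, 0.315, 1]]


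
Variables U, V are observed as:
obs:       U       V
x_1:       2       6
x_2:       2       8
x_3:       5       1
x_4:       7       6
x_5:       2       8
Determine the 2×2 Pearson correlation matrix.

Step 1 — column means:
  mean(U) = (2 + 2 + 5 + 7 + 2) / 5 = 18/5 = 3.6
  mean(V) = (6 + 8 + 1 + 6 + 8) / 5 = 29/5 = 5.8

Step 2 — sample variances and covariances s[i,j] = (1/(n-1)) · Σ_k (x_{k,i} - mean_i) · (x_{k,j} - mean_j), with n-1 = 4:
  s[U,U] = ((-1.6)·(-1.6) + (-1.6)·(-1.6) + (1.4)·(1.4) + (3.4)·(3.4) + (-1.6)·(-1.6)) / 4 = 21.2/4 = 5.3
  s[U,V] = ((-1.6)·(0.2) + (-1.6)·(2.2) + (1.4)·(-4.8) + (3.4)·(0.2) + (-1.6)·(2.2)) / 4 = -13.4/4 = -3.35
  s[V,V] = ((0.2)·(0.2) + (2.2)·(2.2) + (-4.8)·(-4.8) + (0.2)·(0.2) + (2.2)·(2.2)) / 4 = 32.8/4 = 8.2
  Sample standard deviations s_i = √(s[i,i]):
  s(U) = √(5.3) = 2.3022
  s(V) = √(8.2) = 2.8636

Step 3 — r_{ij} = s_{ij} / (s_i · s_j):
  r[U,U] = 1 (diagonal).
  r[U,V] = -3.35 / (2.3022 · 2.8636) = -3.35 / 6.5924 = -0.5082
  r[V,V] = 1 (diagonal).

R is symmetric with unit diagonal. Assembling:

R = [[1, -0.5082],
 [-0.5082, 1]]


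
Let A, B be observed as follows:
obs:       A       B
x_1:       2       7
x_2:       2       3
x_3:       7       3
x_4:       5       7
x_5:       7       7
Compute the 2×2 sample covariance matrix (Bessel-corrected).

Step 1 — column means:
  mean(A) = (2 + 2 + 7 + 5 + 7) / 5 = 23/5 = 4.6
  mean(B) = (7 + 3 + 3 + 7 + 7) / 5 = 27/5 = 5.4

Step 2 — sample covariance S[i,j] = (1/(n-1)) · Σ_k (x_{k,i} - mean_i) · (x_{k,j} - mean_j), with n-1 = 4.
  S[A,A] = ((-2.6)·(-2.6) + (-2.6)·(-2.6) + (2.4)·(2.4) + (0.4)·(0.4) + (2.4)·(2.4)) / 4 = 25.2/4 = 6.3
  S[A,B] = ((-2.6)·(1.6) + (-2.6)·(-2.4) + (2.4)·(-2.4) + (0.4)·(1.6) + (2.4)·(1.6)) / 4 = 0.8/4 = 0.2
  S[B,B] = ((1.6)·(1.6) + (-2.4)·(-2.4) + (-2.4)·(-2.4) + (1.6)·(1.6) + (1.6)·(1.6)) / 4 = 19.2/4 = 4.8

S is symmetric (S[j,i] = S[i,j]). Assembling:

S = [[6.3, 0.2],
 [0.2, 4.8]]


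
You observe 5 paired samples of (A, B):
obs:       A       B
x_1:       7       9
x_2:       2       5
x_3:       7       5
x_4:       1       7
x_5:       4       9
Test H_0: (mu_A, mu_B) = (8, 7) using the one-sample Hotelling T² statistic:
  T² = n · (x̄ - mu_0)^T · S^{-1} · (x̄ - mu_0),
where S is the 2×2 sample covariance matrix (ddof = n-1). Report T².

Step 1 — sample mean vector:
  mean(A) = (7 + 2 + 7 + 1 + 4) / 5 = 21/5 = 4.2
  mean(B) = (9 + 5 + 5 + 7 + 9) / 5 = 35/5 = 7
  x̄ = (4.2, 7),  deviation x̄ - mu_0 = (4.2, 7) - (8, 7) = (-3.8, 0).

Step 2 — sample covariance matrix, S[i,j] = (1/(n-1)) · Σ_k (x_{k,i} - mean_i) · (x_{k,j} - mean_j), divisor n-1 = 4:
  S[A,A] = ((2.8)·(2.8) + (-2.2)·(-2.2) + (2.8)·(2.8) + (-3.2)·(-3.2) + (-0.2)·(-0.2)) / 4 = 30.8/4 = 7.7
  S[A,B] = ((2.8)·(2) + (-2.2)·(-2) + (2.8)·(-2) + (-3.2)·(0) + (-0.2)·(2)) / 4 = 4/4 = 1
  S[B,B] = ((2)·(2) + (-2)·(-2) + (-2)·(-2) + (0)·(0) + (2)·(2)) / 4 = 16/4 = 4
  S = [[7.7, 1],
 [1, 4]].

Step 3 — invert S. det(S) = 7.7·4 - (1)² = 29.8.
  S^{-1} = (1/det) · [[d, -b], [-b, a]] = [[0.1342, -0.0336],
 [-0.0336, 0.2584]].

Step 4 — quadratic form (x̄ - mu_0)^T · S^{-1} · (x̄ - mu_0):
  S^{-1} · (x̄ - mu_0) = (-0.5101, 0.1275),
  (x̄ - mu_0)^T · [...] = (-3.8)·(-0.5101) + (0)·(0.1275) = 1.9383.

Step 5 — scale by n: T² = 5 · 1.9383 = 9.6913.

T² ≈ 9.6913


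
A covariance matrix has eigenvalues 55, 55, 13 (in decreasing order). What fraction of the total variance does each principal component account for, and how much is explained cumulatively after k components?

Step 1 — total variance = trace(Sigma) = Σ λ_i = 55 + 55 + 13 = 123.

Step 2 — fraction explained by component i = λ_i / Σ λ:
  PC1: 55/123 = 0.4472
  PC2: 55/123 = 0.4472
  PC3: 13/123 = 0.1057

Step 3 — cumulative fraction after k components = (λ_1 + ... + λ_k) / Σ λ:
  k = 1: 55/123 = 0.4472
  k = 2: (55 + 55)/123 = 110/123 = 0.8943
  k = 3: (55 + 55 + 13)/123 = 123/123 = 1

Summary (fraction, with percent):

explained: PC1 0.4472 (44.72%), PC2 0.4472 (44.72%), PC3 0.1057 (10.57%);  cumulative: 0.4472, 0.8943, 1


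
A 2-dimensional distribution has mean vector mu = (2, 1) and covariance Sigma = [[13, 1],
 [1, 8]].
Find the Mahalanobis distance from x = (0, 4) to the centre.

Step 1 — centre the observation: (x - mu) = (-2, 3).

Step 2 — invert Sigma. det(Sigma) = 13·8 - (1)² = 103.
  Sigma^{-1} = (1/det) · [[d, -b], [-b, a]] = [[0.0777, -0.0097],
 [-0.0097, 0.1262]].

Step 3 — form the quadratic (x - mu)^T · Sigma^{-1} · (x - mu):
  Sigma^{-1} · (x - mu) = (-0.1845, 0.3981).
  (x - mu)^T · [Sigma^{-1} · (x - mu)] = (-2)·(-0.1845) + (3)·(0.3981) = 1.5631.

Step 4 — take square root: d = √(1.5631) ≈ 1.2502.

d(x, mu) = √(1.5631) ≈ 1.2502


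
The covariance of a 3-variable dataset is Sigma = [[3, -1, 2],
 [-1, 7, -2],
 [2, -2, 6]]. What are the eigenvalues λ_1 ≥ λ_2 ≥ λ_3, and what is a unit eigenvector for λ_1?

Step 1 — characteristic polynomial p(λ) = det(λI - Sigma) = λ³ - tr·λ² + c_1·λ - det, where tr = trace, c_1 = sum of the principal 2×2 minors, det = det(Sigma):
  tr = 3 + 7 + 6 = 16,
  c_1 = (3·7 - (-1)²) + (3·6 - (2)²) + (7·6 - (-2)²) = 20 + 14 + 38 = 72,
  det = 3·(7·6 - (-2)²) - (-1)·((-1)·6 - (-2)·(2)) + (2)·((-1)·(-2) - 7·(2)) = 3·(38) - (-1)·(-2) + (2)·(-12) = 88.
  So p(λ) = λ³ - 16λ² + 72λ - 88.
Step 2 — look for an integer root (rational root theorem: any rational root is an integer divisor of 88). Testing λ = 2:
  p(2) = 8 - 64 + 144 - 88 = 0  ✓
  Dividing out (λ - 2): p(λ) = (λ - 2)(λ² - 14λ + 44).
Step 3 — remaining eigenvalues from the quadratic λ² - 14λ + 44 = 0:
  Δ = 14² - 4·44 = 196 - 176 = 20,  λ = (14 ± √20)/2 = (14 ± 4.4721)/2 ≈ 9.2361 or 4.7639.
  Sorted: λ_1 = 9.2361,  λ_2 = 4.7639,  λ_3 = 2  (check: sum = 16 = tr ✓).

Step 4 — unit eigenvector for λ_1 ≈ 9.2361: v spans the null space of (Sigma - λ_1 I), whose rows are
  r_1 = (-6.2361, -1, 2),  r_2 = (-1, -2.2361, -2),  r_3 = (2, -2, -3.2361).
  v is orthogonal to every row, so take v ∝ r_1 × r_2 = ((-1)·(-2) - (2)·(-2.2361), (2)·(-1) - (-6.2361)·(-2), (-6.2361)·(-2.2361) - (-1)·(-1)) ≈ (6.4721, -14.4721, 12.9443).
  Let u = (6.4721, -14.4721, 12.9443).
  ||u|| = √((6.4721)² + (-14.4721)² + (12.9443)²) = √(418.8854) ≈ 20.4667,  v_1 = u/||u|| ≈ (0.3162, -0.7071, 0.6325) (||v_1|| = 1).

λ_1 = 9.2361,  λ_2 = 4.7639,  λ_3 = 2;  v_1 ≈ (0.3162, -0.7071, 0.6325)


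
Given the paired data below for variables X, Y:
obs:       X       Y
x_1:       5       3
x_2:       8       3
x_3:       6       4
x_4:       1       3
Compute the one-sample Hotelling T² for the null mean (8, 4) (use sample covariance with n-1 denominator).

Step 1 — sample mean vector:
  mean(X) = (5 + 8 + 6 + 1) / 4 = 20/4 = 5
  mean(Y) = (3 + 3 + 4 + 3) / 4 = 13/4 = 3.25
  x̄ = (5, 3.25),  deviation x̄ - mu_0 = (5, 3.25) - (8, 4) = (-3, -0.75).

Step 2 — sample covariance matrix, S[i,j] = (1/(n-1)) · Σ_k (x_{k,i} - mean_i) · (x_{k,j} - mean_j), divisor n-1 = 3:
  S[X,X] = ((0)·(0) + (3)·(3) + (1)·(1) + (-4)·(-4)) / 3 = 26/3 = 8.6667
  S[X,Y] = ((0)·(-0.25) + (3)·(-0.25) + (1)·(0.75) + (-4)·(-0.25)) / 3 = 1/3 = 0.3333
  S[Y,Y] = ((-0.25)·(-0.25) + (-0.25)·(-0.25) + (0.75)·(0.75) + (-0.25)·(-0.25)) / 3 = 0.75/3 = 0.25
  S = [[8.6667, 0.3333],
 [0.3333, 0.25]].

Step 3 — invert S. det(S) = 8.6667·0.25 - (0.3333)² = 2.0556.
  S^{-1} = (1/det) · [[d, -b], [-b, a]] = [[0.1216, -0.1622],
 [-0.1622, 4.2162]].

Step 4 — quadratic form (x̄ - mu_0)^T · S^{-1} · (x̄ - mu_0):
  S^{-1} · (x̄ - mu_0) = (-0.2432, -2.6757),
  (x̄ - mu_0)^T · [...] = (-3)·(-0.2432) + (-0.75)·(-2.6757) = 2.7365.

Step 5 — scale by n: T² = 4 · 2.7365 = 10.9459.

T² ≈ 10.9459


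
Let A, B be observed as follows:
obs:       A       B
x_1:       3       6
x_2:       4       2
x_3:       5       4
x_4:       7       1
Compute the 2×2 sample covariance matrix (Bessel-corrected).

Step 1 — column means:
  mean(A) = (3 + 4 + 5 + 7) / 4 = 19/4 = 4.75
  mean(B) = (6 + 2 + 4 + 1) / 4 = 13/4 = 3.25

Step 2 — sample covariance S[i,j] = (1/(n-1)) · Σ_k (x_{k,i} - mean_i) · (x_{k,j} - mean_j), with n-1 = 3.
  S[A,A] = ((-1.75)·(-1.75) + (-0.75)·(-0.75) + (0.25)·(0.25) + (2.25)·(2.25)) / 3 = 8.75/3 = 2.9167
  S[A,B] = ((-1.75)·(2.75) + (-0.75)·(-1.25) + (0.25)·(0.75) + (2.25)·(-2.25)) / 3 = -8.75/3 = -2.9167
  S[B,B] = ((2.75)·(2.75) + (-1.25)·(-1.25) + (0.75)·(0.75) + (-2.25)·(-2.25)) / 3 = 14.75/3 = 4.9167

S is symmetric (S[j,i] = S[i,j]). Assembling:

S = [[2.9167, -2.9167],
 [-2.9167, 4.9167]]


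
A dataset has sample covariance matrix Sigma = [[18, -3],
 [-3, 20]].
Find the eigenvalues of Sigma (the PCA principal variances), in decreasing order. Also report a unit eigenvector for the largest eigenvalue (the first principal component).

Step 1 — characteristic polynomial of 2×2 Sigma:
  det(Sigma - λI) = λ² - trace · λ + det = 0.
  trace = 18 + 20 = 38, det = 18·20 - (-3)² = 351.
Step 2 — discriminant:
  Δ = trace² - 4·det = 1444 - 1404 = 40.
Step 3 — eigenvalues:
  λ = (trace ± √Δ)/2 = (38 ± 6.3246)/2,
  λ_1 = 22.1623,  λ_2 = 15.8377.

Step 4 — unit eigenvector for λ_1: solve (Sigma - λ_1 I)v = 0. First row:
  (18 - 22.1623)·v_x + (-3)·v_y = 0, i.e. (-4.1623)·v_x + (-3)·v_y = 0,
  so v ∝ (b, λ_1 - a) = (-3, 4.1623); multiply by -1 so the first entry is positive: u = (3, -4.1623).
  ||u|| = √((3)² + (-4.1623)²) = √(26.3246) ≈ 5.1307,
  v_1 = u/||u|| ≈ (0.5847, -0.8112) (||v_1|| = 1).

λ_1 = 22.1623,  λ_2 = 15.8377;  v_1 ≈ (0.5847, -0.8112)


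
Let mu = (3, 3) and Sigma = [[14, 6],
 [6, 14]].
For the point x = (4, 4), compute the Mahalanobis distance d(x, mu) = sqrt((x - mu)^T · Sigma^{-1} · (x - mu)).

Step 1 — centre the observation: (x - mu) = (1, 1).

Step 2 — invert Sigma. det(Sigma) = 14·14 - (6)² = 160.
  Sigma^{-1} = (1/det) · [[d, -b], [-b, a]] = [[0.0875, -0.0375],
 [-0.0375, 0.0875]].

Step 3 — form the quadratic (x - mu)^T · Sigma^{-1} · (x - mu):
  Sigma^{-1} · (x - mu) = (0.05, 0.05).
  (x - mu)^T · [Sigma^{-1} · (x - mu)] = (1)·(0.05) + (1)·(0.05) = 0.1.

Step 4 — take square root: d = √(0.1) ≈ 0.3162.

d(x, mu) = √(0.1) ≈ 0.3162


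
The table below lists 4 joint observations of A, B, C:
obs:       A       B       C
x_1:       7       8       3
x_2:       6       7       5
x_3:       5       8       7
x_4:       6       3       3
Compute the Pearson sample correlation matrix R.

Step 1 — column means:
  mean(A) = (7 + 6 + 5 + 6) / 4 = 24/4 = 6
  mean(B) = (8 + 7 + 8 + 3) / 4 = 26/4 = 6.5
  mean(C) = (3 + 5 + 7 + 3) / 4 = 18/4 = 4.5

Step 2 — sample variances and covariances s[i,j] = (1/(n-1)) · Σ_k (x_{k,i} - mean_i) · (x_{k,j} - mean_j), with n-1 = 3:
  s[A,A] = ((1)·(1) + (0)·(0) + (-1)·(-1) + (0)·(0)) / 3 = 2/3 = 0.6667
  s[A,B] = ((1)·(1.5) + (0)·(0.5) + (-1)·(1.5) + (0)·(-3.5)) / 3 = 0/3 = 0
  s[A,C] = ((1)·(-1.5) + (0)·(0.5) + (-1)·(2.5) + (0)·(-1.5)) / 3 = -4/3 = -1.3333
  s[B,B] = ((1.5)·(1.5) + (0.5)·(0.5) + (1.5)·(1.5) + (-3.5)·(-3.5)) / 3 = 17/3 = 5.6667
  s[B,C] = ((1.5)·(-1.5) + (0.5)·(0.5) + (1.5)·(2.5) + (-3.5)·(-1.5)) / 3 = 7/3 = 2.3333
  s[C,C] = ((-1.5)·(-1.5) + (0.5)·(0.5) + (2.5)·(2.5) + (-1.5)·(-1.5)) / 3 = 11/3 = 3.6667
  Sample standard deviations s_i = √(s[i,i]):
  s(A) = √(0.6667) = 0.8165
  s(B) = √(5.6667) = 2.3805
  s(C) = √(3.6667) = 1.9149

Step 3 — r_{ij} = s_{ij} / (s_i · s_j):
  r[A,A] = 1 (diagonal).
  r[A,B] = 0 / (0.8165 · 2.3805) = 0 / 1.9437 = 0
  r[A,C] = -1.3333 / (0.8165 · 1.9149) = -1.3333 / 1.5635 = -0.8528
  r[B,B] = 1 (diagonal).
  r[B,C] = 2.3333 / (2.3805 · 1.9149) = 2.3333 / 4.5583 = 0.5119
  r[C,C] = 1 (diagonal).

R is symmetric with unit diagonal. Assembling:

R = [[1, 0, -0.8528],
 [0, 1, 0.5119],
 [-0.8528, 0.5119, 1]]


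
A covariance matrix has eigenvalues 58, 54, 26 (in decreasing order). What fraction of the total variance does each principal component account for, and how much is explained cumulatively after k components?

Step 1 — total variance = trace(Sigma) = Σ λ_i = 58 + 54 + 26 = 138.

Step 2 — fraction explained by component i = λ_i / Σ λ:
  PC1: 58/138 = 0.4203
  PC2: 54/138 = 0.3913
  PC3: 26/138 = 0.1884

Step 3 — cumulative fraction after k components = (λ_1 + ... + λ_k) / Σ λ:
  k = 1: 58/138 = 0.4203
  k = 2: (58 + 54)/138 = 112/138 = 0.8116
  k = 3: (58 + 54 + 26)/138 = 138/138 = 1

Summary (fraction, with percent):

explained: PC1 0.4203 (42.03%), PC2 0.3913 (39.13%), PC3 0.1884 (18.84%);  cumulative: 0.4203, 0.8116, 1


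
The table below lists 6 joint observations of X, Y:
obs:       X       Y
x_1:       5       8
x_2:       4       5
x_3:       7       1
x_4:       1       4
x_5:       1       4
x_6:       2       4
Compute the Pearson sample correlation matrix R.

Step 1 — column means:
  mean(X) = (5 + 4 + 7 + 1 + 1 + 2) / 6 = 20/6 = 3.3333
  mean(Y) = (8 + 5 + 1 + 4 + 4 + 4) / 6 = 26/6 = 4.3333

Step 2 — sample variances and covariances s[i,j] = (1/(n-1)) · Σ_k (x_{k,i} - mean_i) · (x_{k,j} - mean_j), with n-1 = 5:
  s[X,X] = ((1.6667)·(1.6667) + (0.6667)·(0.6667) + (3.6667)·(3.6667) + (-2.3333)·(-2.3333) + (-2.3333)·(-2.3333) + (-1.3333)·(-1.3333)) / 5 = 29.3333/5 = 5.8667
  s[X,Y] = ((1.6667)·(3.6667) + (0.6667)·(0.6667) + (3.6667)·(-3.3333) + (-2.3333)·(-0.3333) + (-2.3333)·(-0.3333) + (-1.3333)·(-0.3333)) / 5 = -3.6667/5 = -0.7333
  s[Y,Y] = ((3.6667)·(3.6667) + (0.6667)·(0.6667) + (-3.3333)·(-3.3333) + (-0.3333)·(-0.3333) + (-0.3333)·(-0.3333) + (-0.3333)·(-0.3333)) / 5 = 25.3333/5 = 5.0667
  Sample standard deviations s_i = √(s[i,i]):
  s(X) = √(5.8667) = 2.4221
  s(Y) = √(5.0667) = 2.2509

Step 3 — r_{ij} = s_{ij} / (s_i · s_j):
  r[X,X] = 1 (diagonal).
  r[X,Y] = -0.7333 / (2.4221 · 2.2509) = -0.7333 / 5.452 = -0.1345
  r[Y,Y] = 1 (diagonal).

R is symmetric with unit diagonal. Assembling:

R = [[1, -0.1345],
 [-0.1345, 1]]


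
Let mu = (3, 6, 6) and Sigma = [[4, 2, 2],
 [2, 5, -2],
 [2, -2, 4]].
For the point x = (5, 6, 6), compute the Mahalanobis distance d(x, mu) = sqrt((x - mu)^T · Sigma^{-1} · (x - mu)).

Step 1 — centre the observation: (x - mu) = (2, 0, 0).

Step 2 — invert Sigma (cofactor / det for 3×3, or solve directly):
  Sigma^{-1} = [[1.3333, -1, -1.1667],
 [-1, 1, 1],
 [-1.1667, 1, 1.3333]].

Step 3 — form the quadratic (x - mu)^T · Sigma^{-1} · (x - mu):
  Sigma^{-1} · (x - mu) = (2.6667, -2, -2.3333).
  (x - mu)^T · [Sigma^{-1} · (x - mu)] = (2)·(2.6667) + (0)·(-2) + (0)·(-2.3333) = 5.3333.

Step 4 — take square root: d = √(5.3333) ≈ 2.3094.

d(x, mu) = √(5.3333) ≈ 2.3094


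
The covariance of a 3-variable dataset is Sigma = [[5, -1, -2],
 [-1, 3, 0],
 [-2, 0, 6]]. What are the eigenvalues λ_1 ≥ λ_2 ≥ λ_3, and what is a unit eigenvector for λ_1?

Step 1 — characteristic polynomial p(λ) = det(λI - Sigma) = λ³ - tr·λ² + c_1·λ - det, where tr = trace, c_1 = sum of the principal 2×2 minors, det = det(Sigma):
  tr = 5 + 3 + 6 = 14,
  c_1 = (5·3 - (-1)²) + (5·6 - (-2)²) + (3·6 - (0)²) = 14 + 26 + 18 = 58,
  det = 5·(3·6 - (0)²) - (-1)·((-1)·6 - (0)·(-2)) + (-2)·((-1)·(0) - 3·(-2)) = 5·(18) - (-1)·(-6) + (-2)·(6) = 72.
  So p(λ) = λ³ - 14λ² + 58λ - 72.
Step 2 — look for an integer root (rational root theorem: any rational root is an integer divisor of 72). Testing λ = 4:
  p(4) = 64 - 224 + 232 - 72 = 0  ✓
  Dividing out (λ - 4): p(λ) = (λ - 4)(λ² - 10λ + 18).
Step 3 — remaining eigenvalues from the quadratic λ² - 10λ + 18 = 0:
  Δ = 10² - 4·18 = 100 - 72 = 28,  λ = (10 ± √28)/2 = (10 ± 5.2915)/2 ≈ 7.6458 or 2.3542.
  Sorted: λ_1 = 7.6458,  λ_2 = 4,  λ_3 = 2.3542  (check: sum = 14 = tr ✓).

Step 4 — unit eigenvector for λ_1 ≈ 7.6458: v spans the null space of (Sigma - λ_1 I), whose rows are
  r_1 = (-2.6458, -1, -2),  r_2 = (-1, -4.6458, 0),  r_3 = (-2, 0, -1.6458).
  v is orthogonal to every row, so take v ∝ r_1 × r_2 = ((-1)·(0) - (-2)·(-4.6458), (-2)·(-1) - (-2.6458)·(0), (-2.6458)·(-4.6458) - (-1)·(-1)) ≈ (-9.2915, 2, 11.2915).
  Rescale (multiply by -1 so the first nonzero entry is positive): u = (9.2915, -2, -11.2915).
  ||u|| = √((9.2915)² + (-2)² + (-11.2915)²) = √(217.8301) ≈ 14.7591,  v_1 = u/||u|| ≈ (0.6295, -0.1355, -0.7651) (||v_1|| = 1).

λ_1 = 7.6458,  λ_2 = 4,  λ_3 = 2.3542;  v_1 ≈ (0.6295, -0.1355, -0.7651)


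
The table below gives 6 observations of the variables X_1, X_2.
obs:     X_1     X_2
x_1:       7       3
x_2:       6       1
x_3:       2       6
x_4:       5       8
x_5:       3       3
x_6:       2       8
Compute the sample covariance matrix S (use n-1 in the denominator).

Step 1 — column means:
  mean(X_1) = (7 + 6 + 2 + 5 + 3 + 2) / 6 = 25/6 = 4.1667
  mean(X_2) = (3 + 1 + 6 + 8 + 3 + 8) / 6 = 29/6 = 4.8333

Step 2 — sample covariance S[i,j] = (1/(n-1)) · Σ_k (x_{k,i} - mean_i) · (x_{k,j} - mean_j), with n-1 = 5.
  S[X_1,X_1] = ((2.8333)·(2.8333) + (1.8333)·(1.8333) + (-2.1667)·(-2.1667) + (0.8333)·(0.8333) + (-1.1667)·(-1.1667) + (-2.1667)·(-2.1667)) / 5 = 22.8333/5 = 4.5667
  S[X_1,X_2] = ((2.8333)·(-1.8333) + (1.8333)·(-3.8333) + (-2.1667)·(1.1667) + (0.8333)·(3.1667) + (-1.1667)·(-1.8333) + (-2.1667)·(3.1667)) / 5 = -16.8333/5 = -3.3667
  S[X_2,X_2] = ((-1.8333)·(-1.8333) + (-3.8333)·(-3.8333) + (1.1667)·(1.1667) + (3.1667)·(3.1667) + (-1.8333)·(-1.8333) + (3.1667)·(3.1667)) / 5 = 42.8333/5 = 8.5667

S is symmetric (S[j,i] = S[i,j]). Assembling:

S = [[4.5667, -3.3667],
 [-3.3667, 8.5667]]


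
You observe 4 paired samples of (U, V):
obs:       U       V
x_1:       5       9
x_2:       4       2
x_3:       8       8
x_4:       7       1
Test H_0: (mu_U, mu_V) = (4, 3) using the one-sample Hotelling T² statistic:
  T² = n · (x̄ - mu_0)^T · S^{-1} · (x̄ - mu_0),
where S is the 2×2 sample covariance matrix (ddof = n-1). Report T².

Step 1 — sample mean vector:
  mean(U) = (5 + 4 + 8 + 7) / 4 = 24/4 = 6
  mean(V) = (9 + 2 + 8 + 1) / 4 = 20/4 = 5
  x̄ = (6, 5),  deviation x̄ - mu_0 = (6, 5) - (4, 3) = (2, 2).

Step 2 — sample covariance matrix, S[i,j] = (1/(n-1)) · Σ_k (x_{k,i} - mean_i) · (x_{k,j} - mean_j), divisor n-1 = 3:
  S[U,U] = ((-1)·(-1) + (-2)·(-2) + (2)·(2) + (1)·(1)) / 3 = 10/3 = 3.3333
  S[U,V] = ((-1)·(4) + (-2)·(-3) + (2)·(3) + (1)·(-4)) / 3 = 4/3 = 1.3333
  S[V,V] = ((4)·(4) + (-3)·(-3) + (3)·(3) + (-4)·(-4)) / 3 = 50/3 = 16.6667
  S = [[3.3333, 1.3333],
 [1.3333, 16.6667]].

Step 3 — invert S. det(S) = 3.3333·16.6667 - (1.3333)² = 53.7778.
  S^{-1} = (1/det) · [[d, -b], [-b, a]] = [[0.3099, -0.0248],
 [-0.0248, 0.062]].

Step 4 — quadratic form (x̄ - mu_0)^T · S^{-1} · (x̄ - mu_0):
  S^{-1} · (x̄ - mu_0) = (0.5702, 0.0744),
  (x̄ - mu_0)^T · [...] = (2)·(0.5702) + (2)·(0.0744) = 1.2893.

Step 5 — scale by n: T² = 4 · 1.2893 = 5.157.

T² ≈ 5.157


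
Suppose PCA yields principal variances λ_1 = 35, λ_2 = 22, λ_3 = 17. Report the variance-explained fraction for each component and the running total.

Step 1 — total variance = trace(Sigma) = Σ λ_i = 35 + 22 + 17 = 74.

Step 2 — fraction explained by component i = λ_i / Σ λ:
  PC1: 35/74 = 0.473
  PC2: 22/74 = 0.2973
  PC3: 17/74 = 0.2297

Step 3 — cumulative fraction after k components = (λ_1 + ... + λ_k) / Σ λ:
  k = 1: 35/74 = 0.473
  k = 2: (35 + 22)/74 = 57/74 = 0.7703
  k = 3: (35 + 22 + 17)/74 = 74/74 = 1

Summary (fraction, with percent):

explained: PC1 0.473 (47.3%), PC2 0.2973 (29.73%), PC3 0.2297 (22.97%);  cumulative: 0.473, 0.7703, 1


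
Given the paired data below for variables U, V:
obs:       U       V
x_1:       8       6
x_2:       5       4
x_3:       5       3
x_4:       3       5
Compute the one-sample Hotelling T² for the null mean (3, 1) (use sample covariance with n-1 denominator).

Step 1 — sample mean vector:
  mean(U) = (8 + 5 + 5 + 3) / 4 = 21/4 = 5.25
  mean(V) = (6 + 4 + 3 + 5) / 4 = 18/4 = 4.5
  x̄ = (5.25, 4.5),  deviation x̄ - mu_0 = (5.25, 4.5) - (3, 1) = (2.25, 3.5).

Step 2 — sample covariance matrix, S[i,j] = (1/(n-1)) · Σ_k (x_{k,i} - mean_i) · (x_{k,j} - mean_j), divisor n-1 = 3:
  S[U,U] = ((2.75)·(2.75) + (-0.25)·(-0.25) + (-0.25)·(-0.25) + (-2.25)·(-2.25)) / 3 = 12.75/3 = 4.25
  S[U,V] = ((2.75)·(1.5) + (-0.25)·(-0.5) + (-0.25)·(-1.5) + (-2.25)·(0.5)) / 3 = 3.5/3 = 1.1667
  S[V,V] = ((1.5)·(1.5) + (-0.5)·(-0.5) + (-1.5)·(-1.5) + (0.5)·(0.5)) / 3 = 5/3 = 1.6667
  S = [[4.25, 1.1667],
 [1.1667, 1.6667]].

Step 3 — invert S. det(S) = 4.25·1.6667 - (1.1667)² = 5.7222.
  S^{-1} = (1/det) · [[d, -b], [-b, a]] = [[0.2913, -0.2039],
 [-0.2039, 0.7427]].

Step 4 — quadratic form (x̄ - mu_0)^T · S^{-1} · (x̄ - mu_0):
  S^{-1} · (x̄ - mu_0) = (-0.0583, 2.1408),
  (x̄ - mu_0)^T · [...] = (2.25)·(-0.0583) + (3.5)·(2.1408) = 7.3617.

Step 5 — scale by n: T² = 4 · 7.3617 = 29.4466.

T² ≈ 29.4466


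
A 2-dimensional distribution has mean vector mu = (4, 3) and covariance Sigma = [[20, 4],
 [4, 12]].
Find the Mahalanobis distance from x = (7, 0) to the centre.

Step 1 — centre the observation: (x - mu) = (3, -3).

Step 2 — invert Sigma. det(Sigma) = 20·12 - (4)² = 224.
  Sigma^{-1} = (1/det) · [[d, -b], [-b, a]] = [[0.0536, -0.0179],
 [-0.0179, 0.0893]].

Step 3 — form the quadratic (x - mu)^T · Sigma^{-1} · (x - mu):
  Sigma^{-1} · (x - mu) = (0.2143, -0.3214).
  (x - mu)^T · [Sigma^{-1} · (x - mu)] = (3)·(0.2143) + (-3)·(-0.3214) = 1.6071.

Step 4 — take square root: d = √(1.6071) ≈ 1.2677.

d(x, mu) = √(1.6071) ≈ 1.2677


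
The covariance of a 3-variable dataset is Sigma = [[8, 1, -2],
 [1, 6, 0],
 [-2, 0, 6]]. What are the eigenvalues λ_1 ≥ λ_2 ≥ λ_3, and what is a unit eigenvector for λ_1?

Step 1 — characteristic polynomial p(λ) = det(λI - Sigma) = λ³ - tr·λ² + c_1·λ - det, where tr = trace, c_1 = sum of the principal 2×2 minors, det = det(Sigma):
  tr = 8 + 6 + 6 = 20,
  c_1 = (8·6 - (1)²) + (8·6 - (-2)²) + (6·6 - (0)²) = 47 + 44 + 36 = 127,
  det = 8·(6·6 - (0)²) - (1)·((1)·6 - (0)·(-2)) + (-2)·((1)·(0) - 6·(-2)) = 8·(36) - (1)·(6) + (-2)·(12) = 258.
  So p(λ) = λ³ - 20λ² + 127λ - 258.
Step 2 — look for an integer root (rational root theorem: any rational root is an integer divisor of 258). Testing λ = 6:
  p(6) = 216 - 720 + 762 - 258 = 0  ✓
  Dividing out (λ - 6): p(λ) = (λ - 6)(λ² - 14λ + 43).
Step 3 — remaining eigenvalues from the quadratic λ² - 14λ + 43 = 0:
  Δ = 14² - 4·43 = 196 - 172 = 24,  λ = (14 ± √24)/2 = (14 ± 4.899)/2 ≈ 9.4495 or 4.5505.
  Sorted: λ_1 = 9.4495,  λ_2 = 6,  λ_3 = 4.5505  (check: sum = 20 = tr ✓).

Step 4 — unit eigenvector for λ_1 ≈ 9.4495: v spans the null space of (Sigma - λ_1 I), whose rows are
  r_1 = (-1.4495, 1, -2),  r_2 = (1, -3.4495, 0),  r_3 = (-2, 0, -3.4495).
  v is orthogonal to every row, so take v ∝ r_1 × r_2 = ((1)·(0) - (-2)·(-3.4495), (-2)·(1) - (-1.4495)·(0), (-1.4495)·(-3.4495) - (1)·(1)) ≈ (-6.899, -2, 4).
  Rescale (multiply by -1 so the first nonzero entry is positive): u = (6.899, 2, -4).
  ||u|| = √((6.899)² + (2)² + (-4)²) = √(67.5959) ≈ 8.2217,  v_1 = u/||u|| ≈ (0.8391, 0.2433, -0.4865) (||v_1|| = 1).

λ_1 = 9.4495,  λ_2 = 6,  λ_3 = 4.5505;  v_1 ≈ (0.8391, 0.2433, -0.4865)


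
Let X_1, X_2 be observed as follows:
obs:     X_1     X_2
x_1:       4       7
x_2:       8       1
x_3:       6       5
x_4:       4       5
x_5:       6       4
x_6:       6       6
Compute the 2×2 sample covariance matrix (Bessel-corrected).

Step 1 — column means:
  mean(X_1) = (4 + 8 + 6 + 4 + 6 + 6) / 6 = 34/6 = 5.6667
  mean(X_2) = (7 + 1 + 5 + 5 + 4 + 6) / 6 = 28/6 = 4.6667

Step 2 — sample covariance S[i,j] = (1/(n-1)) · Σ_k (x_{k,i} - mean_i) · (x_{k,j} - mean_j), with n-1 = 5.
  S[X_1,X_1] = ((-1.6667)·(-1.6667) + (2.3333)·(2.3333) + (0.3333)·(0.3333) + (-1.6667)·(-1.6667) + (0.3333)·(0.3333) + (0.3333)·(0.3333)) / 5 = 11.3333/5 = 2.2667
  S[X_1,X_2] = ((-1.6667)·(2.3333) + (2.3333)·(-3.6667) + (0.3333)·(0.3333) + (-1.6667)·(0.3333) + (0.3333)·(-0.6667) + (0.3333)·(1.3333)) / 5 = -12.6667/5 = -2.5333
  S[X_2,X_2] = ((2.3333)·(2.3333) + (-3.6667)·(-3.6667) + (0.3333)·(0.3333) + (0.3333)·(0.3333) + (-0.6667)·(-0.6667) + (1.3333)·(1.3333)) / 5 = 21.3333/5 = 4.2667

S is symmetric (S[j,i] = S[i,j]). Assembling:

S = [[2.2667, -2.5333],
 [-2.5333, 4.2667]]


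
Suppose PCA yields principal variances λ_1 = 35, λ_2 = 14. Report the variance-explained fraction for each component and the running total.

Step 1 — total variance = trace(Sigma) = Σ λ_i = 35 + 14 = 49.

Step 2 — fraction explained by component i = λ_i / Σ λ:
  PC1: 35/49 = 0.7143
  PC2: 14/49 = 0.2857

Step 3 — cumulative fraction after k components = (λ_1 + ... + λ_k) / Σ λ:
  k = 1: 35/49 = 0.7143
  k = 2: (35 + 14)/49 = 49/49 = 1

Summary (fraction, with percent):

explained: PC1 0.7143 (71.43%), PC2 0.2857 (28.57%);  cumulative: 0.7143, 1


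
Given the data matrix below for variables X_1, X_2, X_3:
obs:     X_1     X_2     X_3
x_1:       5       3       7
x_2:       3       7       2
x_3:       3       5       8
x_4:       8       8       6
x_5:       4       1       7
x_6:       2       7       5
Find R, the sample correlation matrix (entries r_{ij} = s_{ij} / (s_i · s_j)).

Step 1 — column means:
  mean(X_1) = (5 + 3 + 3 + 8 + 4 + 2) / 6 = 25/6 = 4.1667
  mean(X_2) = (3 + 7 + 5 + 8 + 1 + 7) / 6 = 31/6 = 5.1667
  mean(X_3) = (7 + 2 + 8 + 6 + 7 + 5) / 6 = 35/6 = 5.8333

Step 2 — sample variances and covariances s[i,j] = (1/(n-1)) · Σ_k (x_{k,i} - mean_i) · (x_{k,j} - mean_j), with n-1 = 5:
  s[X_1,X_1] = ((0.8333)·(0.8333) + (-1.1667)·(-1.1667) + (-1.1667)·(-1.1667) + (3.8333)·(3.8333) + (-0.1667)·(-0.1667) + (-2.1667)·(-2.1667)) / 5 = 22.8333/5 = 4.5667
  s[X_1,X_2] = ((0.8333)·(-2.1667) + (-1.1667)·(1.8333) + (-1.1667)·(-0.1667) + (3.8333)·(2.8333) + (-0.1667)·(-4.1667) + (-2.1667)·(1.8333)) / 5 = 3.8333/5 = 0.7667
  s[X_1,X_3] = ((0.8333)·(1.1667) + (-1.1667)·(-3.8333) + (-1.1667)·(2.1667) + (3.8333)·(0.1667) + (-0.1667)·(1.1667) + (-2.1667)·(-0.8333)) / 5 = 5.1667/5 = 1.0333
  s[X_2,X_2] = ((-2.1667)·(-2.1667) + (1.8333)·(1.8333) + (-0.1667)·(-0.1667) + (2.8333)·(2.8333) + (-4.1667)·(-4.1667) + (1.8333)·(1.8333)) / 5 = 36.8333/5 = 7.3667
  s[X_2,X_3] = ((-2.1667)·(1.1667) + (1.8333)·(-3.8333) + (-0.1667)·(2.1667) + (2.8333)·(0.1667) + (-4.1667)·(1.1667) + (1.8333)·(-0.8333)) / 5 = -15.8333/5 = -3.1667
  s[X_3,X_3] = ((1.1667)·(1.1667) + (-3.8333)·(-3.8333) + (2.1667)·(2.1667) + (0.1667)·(0.1667) + (1.1667)·(1.1667) + (-0.8333)·(-0.8333)) / 5 = 22.8333/5 = 4.5667
  Sample standard deviations s_i = √(s[i,i]):
  s(X_1) = √(4.5667) = 2.137
  s(X_2) = √(7.3667) = 2.7142
  s(X_3) = √(4.5667) = 2.137

Step 3 — r_{ij} = s_{ij} / (s_i · s_j):
  r[X_1,X_1] = 1 (diagonal).
  r[X_1,X_2] = 0.7667 / (2.137 · 2.7142) = 0.7667 / 5.8001 = 0.1322
  r[X_1,X_3] = 1.0333 / (2.137 · 2.137) = 1.0333 / 4.5667 = 0.2263
  r[X_2,X_2] = 1 (diagonal).
  r[X_2,X_3] = -3.1667 / (2.7142 · 2.137) = -3.1667 / 5.8001 = -0.546
  r[X_3,X_3] = 1 (diagonal).

R is symmetric with unit diagonal. Assembling:

R = [[1, 0.1322, 0.2263],
 [0.1322, 1, -0.546],
 [0.2263, -0.546, 1]]


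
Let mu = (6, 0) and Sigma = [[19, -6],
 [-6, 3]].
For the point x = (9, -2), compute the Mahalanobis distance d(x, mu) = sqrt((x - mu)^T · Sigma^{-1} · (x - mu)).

Step 1 — centre the observation: (x - mu) = (3, -2).

Step 2 — invert Sigma. det(Sigma) = 19·3 - (-6)² = 21.
  Sigma^{-1} = (1/det) · [[d, -b], [-b, a]] = [[0.1429, 0.2857],
 [0.2857, 0.9048]].

Step 3 — form the quadratic (x - mu)^T · Sigma^{-1} · (x - mu):
  Sigma^{-1} · (x - mu) = (-0.1429, -0.9524).
  (x - mu)^T · [Sigma^{-1} · (x - mu)] = (3)·(-0.1429) + (-2)·(-0.9524) = 1.4762.

Step 4 — take square root: d = √(1.4762) ≈ 1.215.

d(x, mu) = √(1.4762) ≈ 1.215


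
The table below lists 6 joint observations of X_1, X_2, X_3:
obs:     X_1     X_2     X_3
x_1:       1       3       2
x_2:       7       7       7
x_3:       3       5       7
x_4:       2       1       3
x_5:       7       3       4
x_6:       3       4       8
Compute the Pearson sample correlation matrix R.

Step 1 — column means:
  mean(X_1) = (1 + 7 + 3 + 2 + 7 + 3) / 6 = 23/6 = 3.8333
  mean(X_2) = (3 + 7 + 5 + 1 + 3 + 4) / 6 = 23/6 = 3.8333
  mean(X_3) = (2 + 7 + 7 + 3 + 4 + 8) / 6 = 31/6 = 5.1667

Step 2 — sample variances and covariances s[i,j] = (1/(n-1)) · Σ_k (x_{k,i} - mean_i) · (x_{k,j} - mean_j), with n-1 = 5:
  s[X_1,X_1] = ((-2.8333)·(-2.8333) + (3.1667)·(3.1667) + (-0.8333)·(-0.8333) + (-1.8333)·(-1.8333) + (3.1667)·(3.1667) + (-0.8333)·(-0.8333)) / 5 = 32.8333/5 = 6.5667
  s[X_1,X_2] = ((-2.8333)·(-0.8333) + (3.1667)·(3.1667) + (-0.8333)·(1.1667) + (-1.8333)·(-2.8333) + (3.1667)·(-0.8333) + (-0.8333)·(0.1667)) / 5 = 13.8333/5 = 2.7667
  s[X_1,X_3] = ((-2.8333)·(-3.1667) + (3.1667)·(1.8333) + (-0.8333)·(1.8333) + (-1.8333)·(-2.1667) + (3.1667)·(-1.1667) + (-0.8333)·(2.8333)) / 5 = 11.1667/5 = 2.2333
  s[X_2,X_2] = ((-0.8333)·(-0.8333) + (3.1667)·(3.1667) + (1.1667)·(1.1667) + (-2.8333)·(-2.8333) + (-0.8333)·(-0.8333) + (0.1667)·(0.1667)) / 5 = 20.8333/5 = 4.1667
  s[X_2,X_3] = ((-0.8333)·(-3.1667) + (3.1667)·(1.8333) + (1.1667)·(1.8333) + (-2.8333)·(-2.1667) + (-0.8333)·(-1.1667) + (0.1667)·(2.8333)) / 5 = 18.1667/5 = 3.6333
  s[X_3,X_3] = ((-3.1667)·(-3.1667) + (1.8333)·(1.8333) + (1.8333)·(1.8333) + (-2.1667)·(-2.1667) + (-1.1667)·(-1.1667) + (2.8333)·(2.8333)) / 5 = 30.8333/5 = 6.1667
  Sample standard deviations s_i = √(s[i,i]):
  s(X_1) = √(6.5667) = 2.5626
  s(X_2) = √(4.1667) = 2.0412
  s(X_3) = √(6.1667) = 2.4833

Step 3 — r_{ij} = s_{ij} / (s_i · s_j):
  r[X_1,X_1] = 1 (diagonal).
  r[X_1,X_2] = 2.7667 / (2.5626 · 2.0412) = 2.7667 / 5.2308 = 0.5289
  r[X_1,X_3] = 2.2333 / (2.5626 · 2.4833) = 2.2333 / 6.3635 = 0.351
  r[X_2,X_2] = 1 (diagonal).
  r[X_2,X_3] = 3.6333 / (2.0412 · 2.4833) = 3.6333 / 5.069 = 0.7168
  r[X_3,X_3] = 1 (diagonal).

R is symmetric with unit diagonal. Assembling:

R = [[1, 0.5289, 0.351],
 [0.5289, 1, 0.7168],
 [0.351, 0.7168, 1]]
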